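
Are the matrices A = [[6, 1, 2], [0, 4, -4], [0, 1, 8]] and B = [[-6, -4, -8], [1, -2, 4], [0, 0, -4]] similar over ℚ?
No.

trace(A) = 18 but trace(B) = -12. The trace is a similarity invariant, so A and B are not similar.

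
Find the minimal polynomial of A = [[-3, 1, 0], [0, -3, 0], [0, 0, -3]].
The characteristic polynomial factors as (x + 3)^3. The minimal polynomial is ∏(x - λ)^{k_λ} where k_λ is the size of the largest Jordan block at λ.

For λ = -3: rank(A + 3I) = 1, and the largest Jordan block has size 2 (the smallest k with rank((A + 3I)^k) = rank((A + 3I)^(k+1))).

So m_A(x) = (x + 3)^2.

m_A(x) = (x + 3)^2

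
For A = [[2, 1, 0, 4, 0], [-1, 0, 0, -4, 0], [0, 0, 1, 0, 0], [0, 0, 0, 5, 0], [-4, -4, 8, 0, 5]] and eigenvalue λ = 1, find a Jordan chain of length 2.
v_1 = [[0, 1, 0, 0, 1]]^T, v_2 = [[1, -1, 0, 0, 0]]^T

We seek v_1 ∈ ker((A - I)^2) \ ker(A - I), then set v_{i+1} = (A - I) v_i.

One such chain is v_1 = [[0, 1, 0, 0, 1]]^T, v_2 = [[1, -1, 0, 0, 0]]^T. Check: (A - I) v_2 = [[0, 0, 0, 0, 0]]^T = 0.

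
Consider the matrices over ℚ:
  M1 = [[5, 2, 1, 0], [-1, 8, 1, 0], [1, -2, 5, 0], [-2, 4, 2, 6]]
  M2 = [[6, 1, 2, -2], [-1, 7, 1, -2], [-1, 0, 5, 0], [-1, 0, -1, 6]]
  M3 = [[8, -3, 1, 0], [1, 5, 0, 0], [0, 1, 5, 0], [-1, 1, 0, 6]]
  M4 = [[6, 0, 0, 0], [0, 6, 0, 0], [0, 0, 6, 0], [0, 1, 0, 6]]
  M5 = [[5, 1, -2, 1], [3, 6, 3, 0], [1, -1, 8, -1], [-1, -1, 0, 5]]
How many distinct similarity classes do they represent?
2 classes: {M1, M4}, {M2, M3, M5}

Characteristic polynomials: χ_{M1} = (x - 6)^4, χ_{M2} = (x - 6)^4, χ_{M3} = (x - 6)^4, χ_{M4} = (x - 6)^4, χ_{M5} = (x - 6)^4.

{M1, M4}: invariant factors x - 6, x - 6, (x - 6)^2.

{M2, M3, M5}: invariant factors x - 6, (x - 6)^3.

Matrices are similar if and only if their invariant-factor lists agree; the partition into similarity classes is {M1, M4}, {M2, M3, M5}.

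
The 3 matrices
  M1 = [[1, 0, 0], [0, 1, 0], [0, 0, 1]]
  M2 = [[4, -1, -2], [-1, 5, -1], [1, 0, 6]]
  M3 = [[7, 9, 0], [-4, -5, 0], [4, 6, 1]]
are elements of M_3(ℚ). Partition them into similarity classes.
3 classes: {M1}, {M2}, {M3}

Characteristic polynomials: χ_{M1} = (x - 1)^3, χ_{M2} = (x - 5)^3, χ_{M3} = (x - 1)^3.

{M1}: invariant factors x - 1, x - 1, x - 1.

{M2}: invariant factors (x - 5)^3.

{M3}: invariant factors x - 1, (x - 1)^2.

Matrices are similar if and only if their invariant-factor lists agree; the partition into similarity classes is {M1}, {M2}, {M3}.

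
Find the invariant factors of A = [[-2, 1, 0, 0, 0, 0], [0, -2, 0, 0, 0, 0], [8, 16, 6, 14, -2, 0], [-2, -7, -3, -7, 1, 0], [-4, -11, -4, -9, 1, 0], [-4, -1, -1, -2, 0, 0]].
The Jordan structure of A has elementary divisors (x + 2)^2, x^3, x. Arranging the block sizes at each eigenvalue in decreasing order and taking row products gives the invariant factors.

Invariant factors (smallest first, each dividing the next): x, x^3(x + 2)^2.

Check: the last factor x^3(x + 2)^2 is the minimal polynomial, and the product x^4(x + 2)^2 is the characteristic polynomial.

x, x^3(x + 2)^2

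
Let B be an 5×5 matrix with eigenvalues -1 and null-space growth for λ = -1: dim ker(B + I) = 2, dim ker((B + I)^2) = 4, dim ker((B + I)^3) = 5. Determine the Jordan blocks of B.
Jordan blocks: (-1, 3), (-1, 2)

λ = -1: successive nullity increments [2, 2, 1] count blocks of size ≥ k; block sizes are [3, 2].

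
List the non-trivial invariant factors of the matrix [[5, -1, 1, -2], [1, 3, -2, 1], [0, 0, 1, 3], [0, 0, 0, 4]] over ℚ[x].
The Jordan structure of A has elementary divisors (x - 1), (x - 4)^2, (x - 4). Arranging the block sizes at each eigenvalue in decreasing order and taking row products gives the invariant factors.

Invariant factors (smallest first, each dividing the next): x - 4, (x - 4)^2(x - 1).

Check: the last factor (x - 4)^2(x - 1) is the minimal polynomial, and the product (x - 4)^3(x - 1) is the characteristic polynomial.

x - 4, (x - 4)^2(x - 1)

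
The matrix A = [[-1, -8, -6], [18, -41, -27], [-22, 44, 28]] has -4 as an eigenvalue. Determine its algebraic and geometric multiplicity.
algebraic multiplicity 1, geometric multiplicity 1

The characteristic polynomial is (x + 4)(x + 5)^2, so the factor x + 4 appears with exponent 1: the algebraic multiplicity is 1.

rank(A + 4I) = 2, so the eigenspace has dimension 3 - 2 = 1: the geometric multiplicity is 1.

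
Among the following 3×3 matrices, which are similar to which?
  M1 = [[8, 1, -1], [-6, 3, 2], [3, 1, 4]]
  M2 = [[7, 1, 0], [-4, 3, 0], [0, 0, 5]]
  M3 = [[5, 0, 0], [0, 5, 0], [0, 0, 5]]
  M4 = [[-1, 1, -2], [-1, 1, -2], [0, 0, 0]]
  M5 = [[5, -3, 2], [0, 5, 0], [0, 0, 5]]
Characteristic polynomials: χ_{M1} = (x - 5)^3, χ_{M2} = (x - 5)^3, χ_{M3} = (x - 5)^3, χ_{M4} = x^3, χ_{M5} = (x - 5)^3.

{M1, M2, M5}: invariant factors x - 5, (x - 5)^2.

{M3}: invariant factors x - 5, x - 5, x - 5.

{M4}: invariant factors x, x^2.

Matrices are similar if and only if their invariant-factor lists agree; the partition into similarity classes is {M1, M2, M5}, {M3}, {M4}.

3 classes: {M1, M2, M5}, {M3}, {M4}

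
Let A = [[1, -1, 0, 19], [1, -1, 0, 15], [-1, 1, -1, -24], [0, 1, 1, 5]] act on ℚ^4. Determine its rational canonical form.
The invariant factors of A (the non-unit diagonal entries of the Smith normal form of xI - A over ℚ[x]) are (x - 4)(x^3 + 4x + 1), each dividing the next. The characteristic polynomial is their product, (x - 4)(x^3 + 4x + 1).

The rational canonical form is the block-diagonal matrix of companion matrices C(f_i):
R = [[0, 0, 0, 4], [1, 0, 0, 15], [0, 1, 0, -4], [0, 0, 1, 4]].

Note the characteristic polynomial does not split into linear factors over ℚ, so A has no Jordan form over ℚ; the rational canonical form exists over any field.

R = [[0, 0, 0, 4], [1, 0, 0, 15], [0, 1, 0, -4], [0, 0, 1, 4]]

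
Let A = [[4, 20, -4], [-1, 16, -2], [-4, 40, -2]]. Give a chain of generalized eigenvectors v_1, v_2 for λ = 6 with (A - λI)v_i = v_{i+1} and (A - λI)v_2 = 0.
v_1 = [[-3, -1, -4]]^T, v_2 = [[2, 1, 4]]^T

We seek v_1 ∈ ker((A - 6I)^2) \ ker(A - 6I), then set v_{i+1} = (A - 6I) v_i.

One such chain is v_1 = [[-3, -1, -4]]^T, v_2 = [[2, 1, 4]]^T. Check: (A - 6I) v_2 = [[0, 0, 0]]^T = 0.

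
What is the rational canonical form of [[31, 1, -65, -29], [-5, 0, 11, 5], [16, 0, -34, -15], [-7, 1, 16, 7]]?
The invariant factors of A (the non-unit diagonal entries of the Smith normal form of xI - A over ℚ[x]) are (x^2 - 2x - 1)^2, each dividing the next. The characteristic polynomial is their product, (x^2 - 2x - 1)^2.

The rational canonical form is the block-diagonal matrix of companion matrices C(f_i):
R = [[0, 0, 0, -1], [1, 0, 0, -4], [0, 1, 0, -2], [0, 0, 1, 4]].

Note the characteristic polynomial does not split into linear factors over ℚ, so A has no Jordan form over ℚ; the rational canonical form exists over any field.

R = [[0, 0, 0, -1], [1, 0, 0, -4], [0, 1, 0, -2], [0, 0, 1, 4]]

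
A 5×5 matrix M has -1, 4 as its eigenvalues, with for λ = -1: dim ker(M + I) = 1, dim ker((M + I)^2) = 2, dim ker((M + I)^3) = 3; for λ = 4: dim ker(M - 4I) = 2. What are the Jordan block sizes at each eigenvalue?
λ = -1: successive nullity increments [1, 1, 1] count blocks of size ≥ k; block sizes are [3].
λ = 4: successive nullity increments [2] count blocks of size ≥ k; block sizes are [1, 1].

Jordan blocks: (-1, 3), (4, 1), (4, 1)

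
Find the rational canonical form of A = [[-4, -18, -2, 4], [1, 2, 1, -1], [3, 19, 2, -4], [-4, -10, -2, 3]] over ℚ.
R = [[0, 0, 0, 0], [1, 0, 0, 5], [0, 1, 0, 9], [0, 0, 1, 3]]

The invariant factors of A (the non-unit diagonal entries of the Smith normal form of xI - A over ℚ[x]) are x(x - 5)(x + 1)^2, each dividing the next. The characteristic polynomial is their product, x(x - 5)(x + 1)^2.

The rational canonical form is the block-diagonal matrix of companion matrices C(f_i):
R = [[0, 0, 0, 0], [1, 0, 0, 5], [0, 1, 0, 9], [0, 0, 1, 3]].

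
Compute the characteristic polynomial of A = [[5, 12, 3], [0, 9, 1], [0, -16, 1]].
xI - A = [[x - 5, -12, -3], [0, x - 9, -1], [0, 16, x - 1]].

Expanding det(xI - A) along the first row:
det(xI - A) = + (x - 5)·det([[x - 9, -1], [16, x - 1]]) - (-12)·det([[0, -1], [0, x - 1]]) + (-3)·det([[0, x - 9], [0, 16]]).

Evaluating gives χ_A(x) = x^3 - 15x^2 + 75x - 125 = (x - 5)^3.

χ_A(x) = (x - 5)^3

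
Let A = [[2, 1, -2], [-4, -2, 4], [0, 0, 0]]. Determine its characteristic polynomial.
χ_A(x) = x^3

xI - A = [[x - 2, -1, 2], [4, x + 2, -4], [0, 0, x]].

Expanding det(xI - A) along the first row:
det(xI - A) = + (x - 2)·det([[x + 2, -4], [0, x]]) - (-1)·det([[4, -4], [0, x]]) + (2)·det([[4, x + 2], [0, 0]]).

Evaluating gives χ_A(x) = x^3.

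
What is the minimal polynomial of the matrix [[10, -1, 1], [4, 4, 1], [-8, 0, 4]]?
m_A(x) = (x - 6)^3

The characteristic polynomial factors as (x - 6)^3. The minimal polynomial is ∏(x - λ)^{k_λ} where k_λ is the size of the largest Jordan block at λ.

For λ = 6: rank(A - 6I) = 2, and the largest Jordan block has size 3 (the smallest k with rank((A - 6I)^k) = rank((A - 6I)^(k+1))).

So m_A(x) = (x - 6)^3.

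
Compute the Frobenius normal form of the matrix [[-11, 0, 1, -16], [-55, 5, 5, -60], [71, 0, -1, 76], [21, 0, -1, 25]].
R = [[5, 0, 0, 0], [0, 0, 0, 60], [0, 1, 0, -52], [0, 0, 1, 13]]

The invariant factors of A (the non-unit diagonal entries of the Smith normal form of xI - A over ℚ[x]) are x - 5, (x - 6)(x - 5)(x - 2), each dividing the next. The characteristic polynomial is their product, (x - 6)(x - 5)^2(x - 2).

The rational canonical form is the block-diagonal matrix of companion matrices C(f_i):
R = [[5, 0, 0, 0], [0, 0, 0, 60], [0, 1, 0, -52], [0, 0, 1, 13]].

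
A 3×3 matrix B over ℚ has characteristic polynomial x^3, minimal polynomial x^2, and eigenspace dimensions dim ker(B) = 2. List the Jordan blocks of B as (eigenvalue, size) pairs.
Jordan blocks: (0, 2), (0, 1)

λ = 0: algebraic multiplicity 3 (exponent in χ_B), largest block size 2 (exponent in m_B), 2 blocks (geometric multiplicity). These force block sizes [2, 1].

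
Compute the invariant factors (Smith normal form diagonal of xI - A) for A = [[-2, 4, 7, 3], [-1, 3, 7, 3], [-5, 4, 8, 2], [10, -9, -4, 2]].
The Jordan structure of A has elementary divisors (x + 1), (x - 4)^3. Arranging the block sizes at each eigenvalue in decreasing order and taking row products gives the invariant factors.

Invariant factors (smallest first, each dividing the next): (x - 4)^3(x + 1).

Check: the last factor (x - 4)^3(x + 1) is the minimal polynomial, and the product (x - 4)^3(x + 1) is the characteristic polynomial.

(x - 4)^3(x + 1)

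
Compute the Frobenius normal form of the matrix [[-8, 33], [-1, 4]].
R = [[0, -1], [1, -4]]

The invariant factors of A (the non-unit diagonal entries of the Smith normal form of xI - A over ℚ[x]) are x^2 + 4x + 1, each dividing the next. The characteristic polynomial is their product, x^2 + 4x + 1.

The rational canonical form is the block-diagonal matrix of companion matrices C(f_i):
R = [[0, -1], [1, -4]].

Note the characteristic polynomial does not split into linear factors over ℚ, so A has no Jordan form over ℚ; the rational canonical form exists over any field.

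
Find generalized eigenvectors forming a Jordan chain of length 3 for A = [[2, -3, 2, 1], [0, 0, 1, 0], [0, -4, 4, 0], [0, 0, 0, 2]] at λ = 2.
v_1 = [[2, 2, 5, -1]]^T, v_2 = [[3, 1, 2, 0]]^T, v_3 = [[1, 0, 0, 0]]^T

We seek v_1 ∈ ker((A - 2I)^3) \ ker((A - 2I)^2), then set v_{i+1} = (A - 2I) v_i.

One such chain is v_1 = [[2, 2, 5, -1]]^T, v_2 = [[3, 1, 2, 0]]^T, v_3 = [[1, 0, 0, 0]]^T. Check: (A - 2I) v_3 = [[0, 0, 0, 0]]^T = 0.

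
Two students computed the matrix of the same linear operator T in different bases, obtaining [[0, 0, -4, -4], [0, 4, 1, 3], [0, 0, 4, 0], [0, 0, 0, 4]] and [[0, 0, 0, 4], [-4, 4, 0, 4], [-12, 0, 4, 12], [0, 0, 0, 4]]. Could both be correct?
No.

Both have characteristic polynomial x(x - 4)^3, but the minimal polynomial of A is x(x - 4)^2 while the minimal polynomial of B is x(x - 4). The minimal polynomial is a similarity invariant, so A and B are not similar.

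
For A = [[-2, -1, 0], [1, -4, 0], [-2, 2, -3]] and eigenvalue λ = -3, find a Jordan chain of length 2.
We seek v_1 ∈ ker((A + 3I)^2) \ ker(A + 3I), then set v_{i+1} = (A + 3I) v_i.

One such chain is v_1 = [[0, 1, 0]]^T, v_2 = [[-1, -1, 2]]^T. Check: (A + 3I) v_2 = [[0, 0, 0]]^T = 0.

v_1 = [[0, 1, 0]]^T, v_2 = [[-1, -1, 2]]^T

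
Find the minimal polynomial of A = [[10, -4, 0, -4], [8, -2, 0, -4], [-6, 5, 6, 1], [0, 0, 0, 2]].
m_A(x) = (x - 6)^2(x - 2)

The characteristic polynomial factors as (x - 6)^2(x - 2)^2. The minimal polynomial is ∏(x - λ)^{k_λ} where k_λ is the size of the largest Jordan block at λ.

For λ = 2: rank(A - 2I) = 2, and the largest Jordan block has size 1 (the smallest k with rank((A - 2I)^k) = rank((A - 2I)^(k+1))).
For λ = 6: rank(A - 6I) = 3, and the largest Jordan block has size 2 (the smallest k with rank((A - 6I)^k) = rank((A - 6I)^(k+1))).

So m_A(x) = (x - 6)^2(x - 2).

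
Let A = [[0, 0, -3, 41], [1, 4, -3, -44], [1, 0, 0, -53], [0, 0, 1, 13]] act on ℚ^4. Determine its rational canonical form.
The invariant factors of A (the non-unit diagonal entries of the Smith normal form of xI - A over ℚ[x]) are x - 4, (x - 5)(x - 4)^2, each dividing the next. The characteristic polynomial is their product, (x - 5)(x - 4)^3.

The rational canonical form is the block-diagonal matrix of companion matrices C(f_i):
R = [[4, 0, 0, 0], [0, 0, 0, 80], [0, 1, 0, -56], [0, 0, 1, 13]].

R = [[4, 0, 0, 0], [0, 0, 0, 80], [0, 1, 0, -56], [0, 0, 1, 13]]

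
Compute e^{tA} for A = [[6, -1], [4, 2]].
e^{tA} = [[(2*t + 1)*e^{4*t}, -t*e^{4*t}], [4*t*e^{4*t}, (1 - 2*t)*e^{4*t}]]

A has Jordan form J = [[4, 1], [0, 4]] with A = PJP^{-1}, so e^{tA} = P e^{tJ} P^{-1}.

For a Jordan block J_k(λ), e^{tJ_k(λ)} = e^{λt} · (I + tN + t^2 N^2/2! + ... + t^{k-1} N^{k-1}/(k-1)!) where N is the nilpotent superdiagonal part.

Assembling the blocks and conjugating back gives the entries of e^{tA} as shown above.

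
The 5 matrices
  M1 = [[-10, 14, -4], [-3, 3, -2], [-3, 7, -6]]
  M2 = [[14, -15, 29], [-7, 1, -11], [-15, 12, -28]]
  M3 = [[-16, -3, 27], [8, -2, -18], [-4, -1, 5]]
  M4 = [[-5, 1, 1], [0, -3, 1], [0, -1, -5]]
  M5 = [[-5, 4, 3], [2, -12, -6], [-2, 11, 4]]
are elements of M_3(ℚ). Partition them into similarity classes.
Characteristic polynomials: χ_{M1} = (x + 4)^2(x + 5), χ_{M2} = (x + 4)^2(x + 5), χ_{M3} = (x + 4)^2(x + 5), χ_{M4} = (x + 4)^2(x + 5), χ_{M5} = (x + 4)^2(x + 5).

{M1, M3}: invariant factors x + 4, (x + 4)(x + 5).

{M2, M4, M5}: invariant factors (x + 4)^2(x + 5).

Matrices are similar if and only if their invariant-factor lists agree; the partition into similarity classes is {M1, M3}, {M2, M4, M5}.

2 classes: {M1, M3}, {M2, M4, M5}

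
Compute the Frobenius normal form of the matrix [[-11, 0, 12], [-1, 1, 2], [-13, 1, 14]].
R = [[0, 0, 12], [1, 0, -3], [0, 1, 4]]

The invariant factors of A (the non-unit diagonal entries of the Smith normal form of xI - A over ℚ[x]) are (x - 4)(x^2 + 3), each dividing the next. The characteristic polynomial is their product, (x - 4)(x^2 + 3).

The rational canonical form is the block-diagonal matrix of companion matrices C(f_i):
R = [[0, 0, 12], [1, 0, -3], [0, 1, 4]].

Note the characteristic polynomial does not split into linear factors over ℚ, so A has no Jordan form over ℚ; the rational canonical form exists over any field.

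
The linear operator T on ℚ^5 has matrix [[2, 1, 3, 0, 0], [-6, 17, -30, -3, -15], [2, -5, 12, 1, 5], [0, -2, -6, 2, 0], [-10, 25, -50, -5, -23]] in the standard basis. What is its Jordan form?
The characteristic polynomial is det(xI - A) = (x - 2)^5, so the eigenvalues are 2 (algebraic multiplicity 5).

For λ = 2: rank(A - 2I) = 2, rank((A - 2I)^2) = 0. The eigenspace has dimension 5 - 2 = 3, so there are 3 Jordan blocks; the rank sequence gives block sizes [2, 2, 1].

Assembling the blocks gives the Jordan form J above.

J = [[2, 1, 0, 0, 0], [0, 2, 0, 0, 0], [0, 0, 2, 1, 0], [0, 0, 0, 2, 0], [0, 0, 0, 0, 2]]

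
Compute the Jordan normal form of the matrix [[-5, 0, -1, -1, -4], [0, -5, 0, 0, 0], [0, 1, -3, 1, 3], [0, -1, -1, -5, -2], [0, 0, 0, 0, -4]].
The characteristic polynomial is det(xI - A) = (x + 4)^3(x + 5)^2, so the eigenvalues are -5 (algebraic multiplicity 2), -4 (algebraic multiplicity 3).

For λ = -5: rank(A + 5I) = 3. The eigenspace has dimension 5 - 3 = 2, so there are 2 Jordan blocks; the rank sequence gives block sizes [1, 1].

For λ = -4: rank(A + 4I) = 4, rank((A + 4I)^2) = 3, rank((A + 4I)^3) = 2. The eigenspace has dimension 5 - 4 = 1, so there is 1 Jordan block; the rank sequence gives block sizes [3].

Assembling the blocks gives the Jordan form J above.

J = [[-5, 0, 0, 0, 0], [0, -5, 0, 0, 0], [0, 0, -4, 1, 0], [0, 0, 0, -4, 1], [0, 0, 0, 0, -4]]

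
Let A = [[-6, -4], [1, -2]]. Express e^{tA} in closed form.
A has Jordan form J = [[-4, 1], [0, -4]] with A = PJP^{-1}, so e^{tA} = P e^{tJ} P^{-1}.

For a Jordan block J_k(λ), e^{tJ_k(λ)} = e^{λt} · (I + tN + t^2 N^2/2! + ... + t^{k-1} N^{k-1}/(k-1)!) where N is the nilpotent superdiagonal part.

Assembling the blocks and conjugating back gives the entries of e^{tA} as shown above.

e^{tA} = [[(1 - 2*t)*e^{-4*t}, -4*t*e^{-4*t}], [t*e^{-4*t}, (2*t + 1)*e^{-4*t}]]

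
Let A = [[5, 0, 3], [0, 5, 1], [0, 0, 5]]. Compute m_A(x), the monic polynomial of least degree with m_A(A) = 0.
The characteristic polynomial factors as (x - 5)^3. The minimal polynomial is ∏(x - λ)^{k_λ} where k_λ is the size of the largest Jordan block at λ.

For λ = 5: rank(A - 5I) = 1, and the largest Jordan block has size 2 (the smallest k with rank((A - 5I)^k) = rank((A - 5I)^(k+1))).

So m_A(x) = (x - 5)^2.

m_A(x) = (x - 5)^2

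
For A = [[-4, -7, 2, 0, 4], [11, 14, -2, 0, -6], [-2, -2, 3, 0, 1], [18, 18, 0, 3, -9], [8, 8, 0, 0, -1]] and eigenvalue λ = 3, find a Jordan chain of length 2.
We seek v_1 ∈ ker((A - 3I)^2) \ ker(A - 3I), then set v_{i+1} = (A - 3I) v_i.

One such chain is v_1 = [[0, 1, 0, 4, 2]]^T, v_2 = [[1, -1, 0, 0, 0]]^T. Check: (A - 3I) v_2 = [[0, 0, 0, 0, 0]]^T = 0.

v_1 = [[0, 1, 0, 4, 2]]^T, v_2 = [[1, -1, 0, 0, 0]]^T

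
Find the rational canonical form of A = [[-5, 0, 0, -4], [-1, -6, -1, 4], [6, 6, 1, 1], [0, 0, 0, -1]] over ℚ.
The invariant factors of A (the non-unit diagonal entries of the Smith normal form of xI - A over ℚ[x]) are x + 5, x(x + 1)(x + 5), each dividing the next. The characteristic polynomial is their product, x(x + 1)(x + 5)^2.

The rational canonical form is the block-diagonal matrix of companion matrices C(f_i):
R = [[-5, 0, 0, 0], [0, 0, 0, 0], [0, 1, 0, -5], [0, 0, 1, -6]].

R = [[-5, 0, 0, 0], [0, 0, 0, 0], [0, 1, 0, -5], [0, 0, 1, -6]]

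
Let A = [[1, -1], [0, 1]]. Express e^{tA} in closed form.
e^{tA} = [[e^{t}, -t*e^{t}], [0, e^{t}]]

A has Jordan form J = [[1, 1], [0, 1]] with A = PJP^{-1}, so e^{tA} = P e^{tJ} P^{-1}.

For a Jordan block J_k(λ), e^{tJ_k(λ)} = e^{λt} · (I + tN + t^2 N^2/2! + ... + t^{k-1} N^{k-1}/(k-1)!) where N is the nilpotent superdiagonal part.

Assembling the blocks and conjugating back gives the entries of e^{tA} as shown above.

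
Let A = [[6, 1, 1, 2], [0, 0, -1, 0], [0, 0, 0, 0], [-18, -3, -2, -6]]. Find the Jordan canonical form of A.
J = [[0, 1, 0, 0], [0, 0, 1, 0], [0, 0, 0, 0], [0, 0, 0, 0]]

The characteristic polynomial is det(xI - A) = x^4, so the eigenvalues are 0 (algebraic multiplicity 4).

For λ = 0: rank(A) = 2, rank(A^2) = 1, rank(A^3) = 0. The eigenspace has dimension 4 - 2 = 2, so there are 2 Jordan blocks; the rank sequence gives block sizes [3, 1].

Assembling the blocks gives the Jordan form J above.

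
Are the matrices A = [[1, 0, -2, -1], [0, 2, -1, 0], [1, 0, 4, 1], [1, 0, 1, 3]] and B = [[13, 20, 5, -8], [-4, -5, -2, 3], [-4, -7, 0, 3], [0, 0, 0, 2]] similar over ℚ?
Yes.

Two matrices over a field are similar if and only if they have the same invariant factors.

Both A and B have characteristic polynomial (x - 3)^2(x - 2)^2 and minimal polynomial (x - 3)^2(x - 2). Computing further, both have invariant factors x - 2, (x - 3)^2(x - 2). Hence A and B are similar.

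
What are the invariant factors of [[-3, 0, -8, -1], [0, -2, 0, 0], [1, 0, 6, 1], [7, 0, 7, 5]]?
x + 2, (x - 5)^2(x + 2)

The Jordan structure of A has elementary divisors (x + 2), (x + 2), (x - 5)^2. Arranging the block sizes at each eigenvalue in decreasing order and taking row products gives the invariant factors.

Invariant factors (smallest first, each dividing the next): x + 2, (x - 5)^2(x + 2).

Check: the last factor (x - 5)^2(x + 2) is the minimal polynomial, and the product (x - 5)^2(x + 2)^2 is the characteristic polynomial.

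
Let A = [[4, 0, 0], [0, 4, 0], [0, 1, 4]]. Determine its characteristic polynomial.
χ_A(x) = (x - 4)^3

xI - A = [[x - 4, 0, 0], [0, x - 4, 0], [0, -1, x - 4]].

Expanding det(xI - A) along the first row:
det(xI - A) = + (x - 4)·det([[x - 4, 0], [-1, x - 4]]) - (0)·det([[0, 0], [0, x - 4]]) + (0)·det([[0, x - 4], [0, -1]]).

Evaluating gives χ_A(x) = x^3 - 12x^2 + 48x - 64 = (x - 4)^3.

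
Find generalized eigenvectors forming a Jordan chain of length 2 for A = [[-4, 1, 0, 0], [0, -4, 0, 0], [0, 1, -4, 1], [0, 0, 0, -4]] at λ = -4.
We seek v_1 ∈ ker((A + 4I)^2) \ ker(A + 4I), then set v_{i+1} = (A + 4I) v_i.

One such chain is v_1 = [[-2, 1, 0, -1]]^T, v_2 = [[1, 0, 0, 0]]^T. Check: (A + 4I) v_2 = [[0, 0, 0, 0]]^T = 0.

v_1 = [[-2, 1, 0, -1]]^T, v_2 = [[1, 0, 0, 0]]^T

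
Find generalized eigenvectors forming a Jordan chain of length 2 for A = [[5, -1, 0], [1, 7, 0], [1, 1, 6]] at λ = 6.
v_1 = [[1, 0, -2]]^T, v_2 = [[-1, 1, 1]]^T

We seek v_1 ∈ ker((A - 6I)^2) \ ker(A - 6I), then set v_{i+1} = (A - 6I) v_i.

One such chain is v_1 = [[1, 0, -2]]^T, v_2 = [[-1, 1, 1]]^T. Check: (A - 6I) v_2 = [[0, 0, 0]]^T = 0.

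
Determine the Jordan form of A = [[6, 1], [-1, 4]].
J = [[5, 1], [0, 5]]

The characteristic polynomial is det(xI - A) = (x - 5)^2, so the eigenvalues are 5 (algebraic multiplicity 2).

For λ = 5: rank(A - 5I) = 1, rank((A - 5I)^2) = 0. The eigenspace has dimension 2 - 1 = 1, so there is 1 Jordan block; the rank sequence gives block sizes [2].

Assembling the blocks gives the Jordan form J above.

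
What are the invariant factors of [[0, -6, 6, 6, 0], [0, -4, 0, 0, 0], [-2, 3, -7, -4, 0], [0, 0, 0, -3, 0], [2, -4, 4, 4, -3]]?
x + 3, (x + 3)(x + 4), (x + 3)(x + 4)

The Jordan structure of A has elementary divisors (x + 4), (x + 4), (x + 3), (x + 3), (x + 3). Arranging the block sizes at each eigenvalue in decreasing order and taking row products gives the invariant factors.

Invariant factors (smallest first, each dividing the next): x + 3, (x + 3)(x + 4), (x + 3)(x + 4).

Check: the last factor (x + 3)(x + 4) is the minimal polynomial, and the product (x + 3)^3(x + 4)^2 is the characteristic polynomial.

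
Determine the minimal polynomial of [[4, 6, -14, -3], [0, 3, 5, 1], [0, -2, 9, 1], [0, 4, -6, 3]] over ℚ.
m_A(x) = (x - 5)^3(x - 4)

The characteristic polynomial factors as (x - 5)^3(x - 4). The minimal polynomial is ∏(x - λ)^{k_λ} where k_λ is the size of the largest Jordan block at λ.

For λ = 4: rank(A - 4I) = 3, and the largest Jordan block has size 1 (the smallest k with rank((A - 4I)^k) = rank((A - 4I)^(k+1))).
For λ = 5: rank(A - 5I) = 3, and the largest Jordan block has size 3 (the smallest k with rank((A - 5I)^k) = rank((A - 5I)^(k+1))).

So m_A(x) = (x - 5)^3(x - 4).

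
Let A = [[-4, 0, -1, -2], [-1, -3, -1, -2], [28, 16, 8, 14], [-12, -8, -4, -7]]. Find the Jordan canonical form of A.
The characteristic polynomial is det(xI - A) = (x - 1)(x + 2)^2(x + 3), so the eigenvalues are -3 (algebraic multiplicity 1), -2 (algebraic multiplicity 2), 1 (algebraic multiplicity 1).

For λ = -3: algebraic multiplicity 1 gives one 1×1 block.

For λ = -2: rank(A + 2I) = 3, rank((A + 2I)^2) = 2. The eigenspace has dimension 4 - 3 = 1, so there is 1 Jordan block; the rank sequence gives block sizes [2].

For λ = 1: algebraic multiplicity 1 gives one 1×1 block.

Assembling the blocks gives the Jordan form J above.

J = [[-3, 0, 0, 0], [0, -2, 1, 0], [0, 0, -2, 0], [0, 0, 0, 1]]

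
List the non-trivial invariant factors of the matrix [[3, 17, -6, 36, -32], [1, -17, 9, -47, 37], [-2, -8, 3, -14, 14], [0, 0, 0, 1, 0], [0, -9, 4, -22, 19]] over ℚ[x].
x - 1, (x - 5)(x - 1)^3

The Jordan structure of A has elementary divisors (x - 1)^3, (x - 1), (x - 5). Arranging the block sizes at each eigenvalue in decreasing order and taking row products gives the invariant factors.

Invariant factors (smallest first, each dividing the next): x - 1, (x - 5)(x - 1)^3.

Check: the last factor (x - 5)(x - 1)^3 is the minimal polynomial, and the product (x - 5)(x - 1)^4 is the characteristic polynomial.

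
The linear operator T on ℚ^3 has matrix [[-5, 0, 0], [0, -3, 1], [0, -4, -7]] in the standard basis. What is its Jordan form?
J = [[-5, 1, 0], [0, -5, 0], [0, 0, -5]]

The characteristic polynomial is det(xI - A) = (x + 5)^3, so the eigenvalues are -5 (algebraic multiplicity 3).

For λ = -5: rank(A + 5I) = 1, rank((A + 5I)^2) = 0. The eigenspace has dimension 3 - 1 = 2, so there are 2 Jordan blocks; the rank sequence gives block sizes [2, 1].

Assembling the blocks gives the Jordan form J above.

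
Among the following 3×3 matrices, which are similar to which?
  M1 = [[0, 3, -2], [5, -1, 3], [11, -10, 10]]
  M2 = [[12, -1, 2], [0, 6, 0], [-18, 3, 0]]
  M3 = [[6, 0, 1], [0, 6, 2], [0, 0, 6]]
2 classes: {M1}, {M2, M3}

Characteristic polynomials: χ_{M1} = (x - 3)^3, χ_{M2} = (x - 6)^3, χ_{M3} = (x - 6)^3.

{M1}: invariant factors (x - 3)^3.

{M2, M3}: invariant factors x - 6, (x - 6)^2.

Matrices are similar if and only if their invariant-factor lists agree; the partition into similarity classes is {M1}, {M2, M3}.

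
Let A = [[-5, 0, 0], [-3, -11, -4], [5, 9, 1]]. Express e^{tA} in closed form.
A has Jordan form J = [[-5, 1, 0], [0, -5, 1], [0, 0, -5]] with A = PJP^{-1}, so e^{tA} = P e^{tJ} P^{-1}.

For a Jordan block J_k(λ), e^{tJ_k(λ)} = e^{λt} · (I + tN + t^2 N^2/2! + ... + t^{k-1} N^{k-1}/(k-1)!) where N is the nilpotent superdiagonal part.

Assembling the blocks and conjugating back gives the entries of e^{tA} as shown above.

e^{tA} = [[e^{-5*t}, 0, 0], [t*(-t - 3)*e^{-5*t}, (1 - 6*t)*e^{-5*t}, -4*t*e^{-5*t}], [t*(3*t + 10)*e^{-5*t}/2, 9*t*e^{-5*t}, (6*t + 1)*e^{-5*t}]]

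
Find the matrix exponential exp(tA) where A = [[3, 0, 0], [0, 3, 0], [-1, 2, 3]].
e^{tA} = [[e^{3*t}, 0, 0], [0, e^{3*t}, 0], [-t*e^{3*t}, 2*t*e^{3*t}, e^{3*t}]]

A has Jordan form J = [[3, 1, 0], [0, 3, 0], [0, 0, 3]] with A = PJP^{-1}, so e^{tA} = P e^{tJ} P^{-1}.

For a Jordan block J_k(λ), e^{tJ_k(λ)} = e^{λt} · (I + tN + t^2 N^2/2! + ... + t^{k-1} N^{k-1}/(k-1)!) where N is the nilpotent superdiagonal part.

Assembling the blocks and conjugating back gives the entries of e^{tA} as shown above.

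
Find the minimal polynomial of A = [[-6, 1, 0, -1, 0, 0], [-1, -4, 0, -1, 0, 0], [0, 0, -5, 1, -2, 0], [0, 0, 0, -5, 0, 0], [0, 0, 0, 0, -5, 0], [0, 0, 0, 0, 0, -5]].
The characteristic polynomial factors as (x + 5)^6. The minimal polynomial is ∏(x - λ)^{k_λ} where k_λ is the size of the largest Jordan block at λ.

For λ = -5: rank(A + 5I) = 2, and the largest Jordan block has size 2 (the smallest k with rank((A + 5I)^k) = rank((A + 5I)^(k+1))).

So m_A(x) = (x + 5)^2.

m_A(x) = (x + 5)^2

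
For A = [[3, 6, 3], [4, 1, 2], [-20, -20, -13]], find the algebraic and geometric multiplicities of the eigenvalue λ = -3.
The characteristic polynomial is (x + 3)^3, so the factor x + 3 appears with exponent 3: the algebraic multiplicity is 3.

rank(A + 3I) = 1, so the eigenspace has dimension 3 - 1 = 2: the geometric multiplicity is 2.

Since 2 < 3, A is not diagonalizable.

algebraic multiplicity 3, geometric multiplicity 2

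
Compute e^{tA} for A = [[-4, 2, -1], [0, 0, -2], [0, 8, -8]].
A has Jordan form J = [[-4, 1, 0], [0, -4, 0], [0, 0, -4]] with A = PJP^{-1}, so e^{tA} = P e^{tJ} P^{-1}.

For a Jordan block J_k(λ), e^{tJ_k(λ)} = e^{λt} · (I + tN + t^2 N^2/2! + ... + t^{k-1} N^{k-1}/(k-1)!) where N is the nilpotent superdiagonal part.

Assembling the blocks and conjugating back gives the entries of e^{tA} as shown above.

e^{tA} = [[e^{-4*t}, 2*t*e^{-4*t}, -t*e^{-4*t}], [0, (4*t + 1)*e^{-4*t}, -2*t*e^{-4*t}], [0, 8*t*e^{-4*t}, (1 - 4*t)*e^{-4*t}]]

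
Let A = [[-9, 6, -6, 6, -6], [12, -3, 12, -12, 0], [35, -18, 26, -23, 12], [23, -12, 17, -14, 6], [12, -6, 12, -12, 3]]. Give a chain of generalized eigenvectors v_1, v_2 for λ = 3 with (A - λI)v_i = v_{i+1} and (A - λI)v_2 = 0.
v_1 = [[-1, -2, 2, 2, 0]]^T, v_2 = [[0, 0, 1, 1, 0]]^T

We seek v_1 ∈ ker((A - 3I)^2) \ ker(A - 3I), then set v_{i+1} = (A - 3I) v_i.

One such chain is v_1 = [[-1, -2, 2, 2, 0]]^T, v_2 = [[0, 0, 1, 1, 0]]^T. Check: (A - 3I) v_2 = [[0, 0, 0, 0, 0]]^T = 0.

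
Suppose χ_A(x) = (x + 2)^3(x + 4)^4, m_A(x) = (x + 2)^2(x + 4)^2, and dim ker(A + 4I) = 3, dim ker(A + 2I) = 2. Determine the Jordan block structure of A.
λ = -4: algebraic multiplicity 4 (exponent in χ_A), largest block size 2 (exponent in m_A), 3 blocks (geometric multiplicity). These force block sizes [2, 1, 1].
λ = -2: algebraic multiplicity 3 (exponent in χ_A), largest block size 2 (exponent in m_A), 2 blocks (geometric multiplicity). These force block sizes [2, 1].

Jordan blocks: (-4, 2), (-4, 1), (-4, 1), (-2, 2), (-2, 1)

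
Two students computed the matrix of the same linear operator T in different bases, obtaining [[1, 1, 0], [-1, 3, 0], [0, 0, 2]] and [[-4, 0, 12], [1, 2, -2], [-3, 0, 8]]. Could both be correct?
Two matrices over a field are similar if and only if they have the same invariant factors.

Both A and B have characteristic polynomial (x - 2)^3 and minimal polynomial (x - 2)^2. Computing further, both have invariant factors x - 2, (x - 2)^2. Hence A and B are similar.

Yes.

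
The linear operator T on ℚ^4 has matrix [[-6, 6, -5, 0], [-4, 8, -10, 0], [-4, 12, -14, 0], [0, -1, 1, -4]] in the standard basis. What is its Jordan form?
The characteristic polynomial is det(xI - A) = (x + 4)^4, so the eigenvalues are -4 (algebraic multiplicity 4).

For λ = -4: rank(A + 4I) = 2, rank((A + 4I)^2) = 0. The eigenspace has dimension 4 - 2 = 2, so there are 2 Jordan blocks; the rank sequence gives block sizes [2, 2].

Assembling the blocks gives the Jordan form J above.

J = [[-4, 1, 0, 0], [0, -4, 0, 0], [0, 0, -4, 1], [0, 0, 0, -4]]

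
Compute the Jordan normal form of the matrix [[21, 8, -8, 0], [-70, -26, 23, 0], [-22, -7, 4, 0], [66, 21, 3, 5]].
J = [[-3, 1, 0, 0], [0, -3, 0, 0], [0, 0, 5, 0], [0, 0, 0, 5]]

The characteristic polynomial is det(xI - A) = (x - 5)^2(x + 3)^2, so the eigenvalues are -3 (algebraic multiplicity 2), 5 (algebraic multiplicity 2).

For λ = -3: rank(A + 3I) = 3, rank((A + 3I)^2) = 2. The eigenspace has dimension 4 - 3 = 1, so there is 1 Jordan block; the rank sequence gives block sizes [2].

For λ = 5: rank(A - 5I) = 2. The eigenspace has dimension 4 - 2 = 2, so there are 2 Jordan blocks; the rank sequence gives block sizes [1, 1].

Assembling the blocks gives the Jordan form J above.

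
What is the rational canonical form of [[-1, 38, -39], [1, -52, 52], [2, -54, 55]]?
The invariant factors of A (the non-unit diagonal entries of the Smith normal form of xI - A over ℚ[x]) are (x - 3)^2(x + 4), each dividing the next. The characteristic polynomial is their product, (x - 3)^2(x + 4).

The rational canonical form is the block-diagonal matrix of companion matrices C(f_i):
R = [[0, 0, -36], [1, 0, 15], [0, 1, 2]].

R = [[0, 0, -36], [1, 0, 15], [0, 1, 2]]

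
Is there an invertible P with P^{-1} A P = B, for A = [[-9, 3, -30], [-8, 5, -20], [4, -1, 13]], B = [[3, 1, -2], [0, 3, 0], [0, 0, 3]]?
Two matrices over a field are similar if and only if they have the same invariant factors.

Both A and B have characteristic polynomial (x - 3)^3 and minimal polynomial (x - 3)^2. Computing further, both have invariant factors x - 3, (x - 3)^2. Hence A and B are similar.

Yes.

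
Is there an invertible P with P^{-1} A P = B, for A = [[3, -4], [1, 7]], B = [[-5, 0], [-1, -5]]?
No.

trace(A) = 10 but trace(B) = -10. The trace is a similarity invariant, so A and B are not similar.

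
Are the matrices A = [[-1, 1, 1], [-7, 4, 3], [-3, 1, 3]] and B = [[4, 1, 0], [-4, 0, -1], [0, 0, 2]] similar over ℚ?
Two matrices over a field are similar if and only if they have the same invariant factors.

Both A and B have characteristic polynomial (x - 2)^3 and minimal polynomial (x - 2)^3. Computing further, both have invariant factors (x - 2)^3. Hence A and B are similar.

Yes.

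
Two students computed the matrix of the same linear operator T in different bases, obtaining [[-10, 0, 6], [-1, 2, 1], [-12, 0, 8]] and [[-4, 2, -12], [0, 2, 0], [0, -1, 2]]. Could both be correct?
Yes.

Two matrices over a field are similar if and only if they have the same invariant factors.

Both A and B have characteristic polynomial (x - 2)^2(x + 4) and minimal polynomial (x - 2)^2(x + 4). Computing further, both have invariant factors (x - 2)^2(x + 4). Hence A and B are similar.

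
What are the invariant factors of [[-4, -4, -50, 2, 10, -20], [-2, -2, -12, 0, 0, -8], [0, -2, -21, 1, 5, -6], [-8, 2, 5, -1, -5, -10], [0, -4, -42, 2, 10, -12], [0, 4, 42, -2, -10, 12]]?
x, x, x^2(x + 2)(x + 4)

The Jordan structure of A has elementary divisors (x + 4), (x + 2), x^2, x, x. Arranging the block sizes at each eigenvalue in decreasing order and taking row products gives the invariant factors.

Invariant factors (smallest first, each dividing the next): x, x, x^2(x + 2)(x + 4).

Check: the last factor x^2(x + 2)(x + 4) is the minimal polynomial, and the product x^4(x + 2)(x + 4) is the characteristic polynomial.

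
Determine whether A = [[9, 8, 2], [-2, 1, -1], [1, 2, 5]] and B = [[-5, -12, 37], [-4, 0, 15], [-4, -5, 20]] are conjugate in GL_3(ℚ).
Yes.

Two matrices over a field are similar if and only if they have the same invariant factors.

Both A and B have characteristic polynomial (x - 5)^3 and minimal polynomial (x - 5)^3. Computing further, both have invariant factors (x - 5)^3. Hence A and B are similar.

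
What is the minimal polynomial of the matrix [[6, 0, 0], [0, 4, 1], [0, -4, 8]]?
The characteristic polynomial factors as (x - 6)^3. The minimal polynomial is ∏(x - λ)^{k_λ} where k_λ is the size of the largest Jordan block at λ.

For λ = 6: rank(A - 6I) = 1, and the largest Jordan block has size 2 (the smallest k with rank((A - 6I)^k) = rank((A - 6I)^(k+1))).

So m_A(x) = (x - 6)^2.

m_A(x) = (x - 6)^2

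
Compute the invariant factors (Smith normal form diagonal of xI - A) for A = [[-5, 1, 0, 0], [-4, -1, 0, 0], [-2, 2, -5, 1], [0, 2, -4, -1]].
The Jordan structure of A has elementary divisors (x + 3)^2, (x + 3)^2. Arranging the block sizes at each eigenvalue in decreasing order and taking row products gives the invariant factors.

Invariant factors (smallest first, each dividing the next): (x + 3)^2, (x + 3)^2.

Check: the last factor (x + 3)^2 is the minimal polynomial, and the product (x + 3)^4 is the characteristic polynomial.

(x + 3)^2, (x + 3)^2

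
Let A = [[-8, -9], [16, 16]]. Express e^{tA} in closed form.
A has Jordan form J = [[4, 1], [0, 4]] with A = PJP^{-1}, so e^{tA} = P e^{tJ} P^{-1}.

For a Jordan block J_k(λ), e^{tJ_k(λ)} = e^{λt} · (I + tN + t^2 N^2/2! + ... + t^{k-1} N^{k-1}/(k-1)!) where N is the nilpotent superdiagonal part.

Assembling the blocks and conjugating back gives the entries of e^{tA} as shown above.

e^{tA} = [[(1 - 12*t)*e^{4*t}, -9*t*e^{4*t}], [16*t*e^{4*t}, (12*t + 1)*e^{4*t}]]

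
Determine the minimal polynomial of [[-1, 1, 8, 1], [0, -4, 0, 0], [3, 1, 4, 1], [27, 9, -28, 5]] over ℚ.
The characteristic polynomial factors as (x - 6)^2(x + 4)^2. The minimal polynomial is ∏(x - λ)^{k_λ} where k_λ is the size of the largest Jordan block at λ.

For λ = -4: rank(A + 4I) = 2, and the largest Jordan block has size 1 (the smallest k with rank((A + 4I)^k) = rank((A + 4I)^(k+1))).
For λ = 6: rank(A - 6I) = 3, and the largest Jordan block has size 2 (the smallest k with rank((A - 6I)^k) = rank((A - 6I)^(k+1))).

So m_A(x) = (x - 6)^2(x + 4).

m_A(x) = (x - 6)^2(x + 4)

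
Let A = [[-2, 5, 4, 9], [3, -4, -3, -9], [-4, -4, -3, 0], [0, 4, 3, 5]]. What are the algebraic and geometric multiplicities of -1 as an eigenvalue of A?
The characteristic polynomial is (x + 1)^4, so the factor x + 1 appears with exponent 4: the algebraic multiplicity is 4.

rank(A + I) = 2, so the eigenspace has dimension 4 - 2 = 2: the geometric multiplicity is 2.

Since 2 < 4, A is not diagonalizable.

algebraic multiplicity 4, geometric multiplicity 2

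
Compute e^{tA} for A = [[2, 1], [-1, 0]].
e^{tA} = [[(t + 1)*e^{t}, t*e^{t}], [-t*e^{t}, (1 - t)*e^{t}]]

A has Jordan form J = [[1, 1], [0, 1]] with A = PJP^{-1}, so e^{tA} = P e^{tJ} P^{-1}.

For a Jordan block J_k(λ), e^{tJ_k(λ)} = e^{λt} · (I + tN + t^2 N^2/2! + ... + t^{k-1} N^{k-1}/(k-1)!) where N is the nilpotent superdiagonal part.

Assembling the blocks and conjugating back gives the entries of e^{tA} as shown above.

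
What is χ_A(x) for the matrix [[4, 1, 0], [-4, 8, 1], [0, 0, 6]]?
χ_A(x) = (x - 6)^3

xI - A = [[x - 4, -1, 0], [4, x - 8, -1], [0, 0, x - 6]].

Expanding det(xI - A) along the first row:
det(xI - A) = + (x - 4)·det([[x - 8, -1], [0, x - 6]]) - (-1)·det([[4, -1], [0, x - 6]]) + (0)·det([[4, x - 8], [0, 0]]).

Evaluating gives χ_A(x) = x^3 - 18x^2 + 108x - 216 = (x - 6)^3.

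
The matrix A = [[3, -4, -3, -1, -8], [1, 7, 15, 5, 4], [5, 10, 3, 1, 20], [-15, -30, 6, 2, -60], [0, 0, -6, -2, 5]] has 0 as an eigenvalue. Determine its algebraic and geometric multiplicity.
The characteristic polynomial is x(x - 5)^4, so the factor x appears with exponent 1: the algebraic multiplicity is 1.

rank(A) = 4, so the eigenspace has dimension 5 - 4 = 1: the geometric multiplicity is 1.

algebraic multiplicity 1, geometric multiplicity 1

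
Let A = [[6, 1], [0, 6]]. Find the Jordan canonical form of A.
The characteristic polynomial is det(xI - A) = (x - 6)^2, so the eigenvalues are 6 (algebraic multiplicity 2).

For λ = 6: rank(A - 6I) = 1, rank((A - 6I)^2) = 0. The eigenspace has dimension 2 - 1 = 1, so there is 1 Jordan block; the rank sequence gives block sizes [2].

Assembling the blocks gives the Jordan form J above.

J = [[6, 1], [0, 6]]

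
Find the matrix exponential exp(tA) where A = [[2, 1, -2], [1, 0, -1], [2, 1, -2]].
e^{tA} = [[t^2/2 + 2*t + 1, t, t*(-t - 4)/2], [t, 1, -t], [t*(t + 4)/2, t, -t^2/2 - 2*t + 1]]

A has Jordan form J = [[0, 1, 0], [0, 0, 1], [0, 0, 0]] with A = PJP^{-1}, so e^{tA} = P e^{tJ} P^{-1}.

For a Jordan block J_k(λ), e^{tJ_k(λ)} = e^{λt} · (I + tN + t^2 N^2/2! + ... + t^{k-1} N^{k-1}/(k-1)!) where N is the nilpotent superdiagonal part.

Assembling the blocks and conjugating back gives the entries of e^{tA} as shown above.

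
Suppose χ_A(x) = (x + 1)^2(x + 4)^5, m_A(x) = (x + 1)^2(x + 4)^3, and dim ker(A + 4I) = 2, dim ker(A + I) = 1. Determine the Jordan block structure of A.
Jordan blocks: (-4, 3), (-4, 2), (-1, 2)

λ = -4: algebraic multiplicity 5 (exponent in χ_A), largest block size 3 (exponent in m_A), 2 blocks (geometric multiplicity). These force block sizes [3, 2].
λ = -1: algebraic multiplicity 2 (exponent in χ_A), largest block size 2 (exponent in m_A), 1 block (geometric multiplicity). This forces block sizes [2].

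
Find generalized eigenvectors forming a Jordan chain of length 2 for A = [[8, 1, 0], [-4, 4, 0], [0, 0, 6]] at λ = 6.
We seek v_1 ∈ ker((A - 6I)^2) \ ker(A - 6I), then set v_{i+1} = (A - 6I) v_i.

One such chain is v_1 = [[0, 1, 0]]^T, v_2 = [[1, -2, 0]]^T. Check: (A - 6I) v_2 = [[0, 0, 0]]^T = 0.

v_1 = [[0, 1, 0]]^T, v_2 = [[1, -2, 0]]^T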